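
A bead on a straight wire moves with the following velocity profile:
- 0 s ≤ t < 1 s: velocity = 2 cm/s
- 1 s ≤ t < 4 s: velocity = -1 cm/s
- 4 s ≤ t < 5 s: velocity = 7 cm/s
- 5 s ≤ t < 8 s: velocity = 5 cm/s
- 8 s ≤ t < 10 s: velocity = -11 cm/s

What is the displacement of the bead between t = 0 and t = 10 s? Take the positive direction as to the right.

-1 cm

Net displacement equals the area under the velocity-time graph (areas below the axis count negative).
0–1 s: 2 × 1 = 2 cm
1–4 s: -1 × 3 = -3 cm
4–5 s: 7 × 1 = 7 cm
5–8 s: 5 × 3 = 15 cm
8–10 s: -11 × 2 = -22 cm
Net displacement = -1 cm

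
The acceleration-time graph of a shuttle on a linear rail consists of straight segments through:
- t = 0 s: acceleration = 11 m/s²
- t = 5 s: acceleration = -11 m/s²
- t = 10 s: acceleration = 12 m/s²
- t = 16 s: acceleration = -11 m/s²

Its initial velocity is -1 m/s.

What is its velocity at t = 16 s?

4.5 m/s

Δv equals the area under the a-t graph; then v = v₀ + Δv.
0–5 s: ½(11 + -11)(5) = 0 m/s
5–10 s: ½(-11 + 12)(5) = 2.5 m/s
10–16 s: ½(12 + -11)(6) = 3 m/s
Δv = 5.5 m/s, so v(16) = -1 + (5.5) = 4.5 m/s.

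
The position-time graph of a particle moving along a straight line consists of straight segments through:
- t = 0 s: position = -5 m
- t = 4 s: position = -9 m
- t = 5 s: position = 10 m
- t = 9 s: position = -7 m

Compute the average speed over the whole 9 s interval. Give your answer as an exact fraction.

40/9 m/s

Average speed = (total path length)/(elapsed time); on a piecewise-linear x-t graph the path length is Σ|Δx|.
0–4 s: |Δx| = |-9 − -5| = 4 m
4–5 s: |Δx| = |10 − -9| = 19 m
5–9 s: |Δx| = |-7 − 10| = 17 m
Total path = 40 m; average speed = 40/9 = 40/9 m/s.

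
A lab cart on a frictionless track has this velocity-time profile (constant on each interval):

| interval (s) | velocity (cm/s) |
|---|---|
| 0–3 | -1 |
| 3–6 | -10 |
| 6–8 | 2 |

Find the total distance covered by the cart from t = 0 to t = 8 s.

37 cm

Total distance travelled is ∫|v| dt — sum the magnitudes of each area piece.
0–3 s: |-1| × 3 = 3 cm
3–6 s: |-10| × 3 = 30 cm
6–8 s: |2| × 2 = 4 cm
Total distance = 37 cm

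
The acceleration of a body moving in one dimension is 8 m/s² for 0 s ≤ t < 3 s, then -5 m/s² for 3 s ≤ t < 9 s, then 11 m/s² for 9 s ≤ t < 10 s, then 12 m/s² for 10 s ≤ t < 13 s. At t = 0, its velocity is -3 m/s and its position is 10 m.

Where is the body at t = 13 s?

129.5 m

On each constant-a segment, Δv = aΔt and Δx = v₀Δt + ½aΔt²; chain segment to segment.
0–3 s: v starts -3 m/s; Δx = -3·3 + ½·8·3² = 27 m; v ends 21 m/s.
3–9 s: v starts 21 m/s; Δx = 21·6 + ½·-5·6² = 36 m; v ends -9 m/s.
9–10 s: v starts -9 m/s; Δx = -9·1 + ½·11·1² = -3.5 m; v ends 2 m/s.
10–13 s: v starts 2 m/s; Δx = 2·3 + ½·12·3² = 60 m; v ends 38 m/s.
x(13) = 10 + Σ Δx = 129.5 m.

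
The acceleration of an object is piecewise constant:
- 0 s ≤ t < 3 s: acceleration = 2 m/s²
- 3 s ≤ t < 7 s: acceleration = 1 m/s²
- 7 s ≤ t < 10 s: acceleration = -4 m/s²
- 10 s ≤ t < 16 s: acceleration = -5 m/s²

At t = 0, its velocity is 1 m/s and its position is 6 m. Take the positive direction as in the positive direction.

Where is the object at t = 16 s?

On each constant-a segment, Δv = aΔt and Δx = v₀Δt + ½aΔt²; chain segment to segment.
0–3 s: v starts 1 m/s; Δx = 1·3 + ½·2·3² = 12 m; v ends 7 m/s.
3–7 s: v starts 7 m/s; Δx = 7·4 + ½·1·4² = 36 m; v ends 11 m/s.
7–10 s: v starts 11 m/s; Δx = 11·3 + ½·-4·3² = 15 m; v ends -1 m/s.
10–16 s: v starts -1 m/s; Δx = -1·6 + ½·-5·6² = -96 m; v ends -31 m/s.
x(16) = 6 + Σ Δx = -27 m.

-27 m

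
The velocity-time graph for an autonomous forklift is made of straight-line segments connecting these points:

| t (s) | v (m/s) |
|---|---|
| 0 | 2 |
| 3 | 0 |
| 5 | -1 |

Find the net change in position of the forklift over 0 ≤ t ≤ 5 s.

Displacement is the signed area under the v-t curve.
0–3 s: ½(2 + 0)(3) = 3 m
3–5 s: ½(0 + -1)(2) = -1 m
Net displacement = 2 m

2 m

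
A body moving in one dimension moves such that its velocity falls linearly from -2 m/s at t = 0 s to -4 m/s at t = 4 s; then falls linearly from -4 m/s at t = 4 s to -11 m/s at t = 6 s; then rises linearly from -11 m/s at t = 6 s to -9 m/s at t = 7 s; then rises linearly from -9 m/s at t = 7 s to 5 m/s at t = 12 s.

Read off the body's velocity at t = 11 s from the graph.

On 7–12 s the graph is linear from -9 to 5 m/s: v(11) = -9 + (5 − -9)·(11 − 7)/(12 − 7) = 2.2 m/s.

2.2 m/s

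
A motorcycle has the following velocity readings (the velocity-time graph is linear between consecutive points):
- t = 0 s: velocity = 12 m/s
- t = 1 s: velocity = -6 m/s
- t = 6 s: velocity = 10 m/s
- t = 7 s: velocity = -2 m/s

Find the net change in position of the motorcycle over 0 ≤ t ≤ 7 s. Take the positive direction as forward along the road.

Net displacement equals the area under the velocity-time graph (areas below the axis count negative).
0–1 s: ½(12 + -6)(1) = 3 m
1–6 s: ½(-6 + 10)(5) = 10 m
6–7 s: ½(10 + -2)(1) = 4 m
Net displacement = 17 m

17 m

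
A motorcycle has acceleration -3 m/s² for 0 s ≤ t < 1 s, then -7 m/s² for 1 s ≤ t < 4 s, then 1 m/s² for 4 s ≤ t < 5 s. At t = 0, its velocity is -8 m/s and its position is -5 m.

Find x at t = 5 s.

On each constant-a segment, Δv = aΔt and Δx = v₀Δt + ½aΔt²; chain segment to segment.
0–1 s: v starts -8 m/s; Δx = -8·1 + ½·-3·1² = -9.5 m; v ends -11 m/s.
1–4 s: v starts -11 m/s; Δx = -11·3 + ½·-7·3² = -64.5 m; v ends -32 m/s.
4–5 s: v starts -32 m/s; Δx = -32·1 + ½·1·1² = -31.5 m; v ends -31 m/s.
x(5) = -5 + Σ Δx = -110.5 m.

-110.5 m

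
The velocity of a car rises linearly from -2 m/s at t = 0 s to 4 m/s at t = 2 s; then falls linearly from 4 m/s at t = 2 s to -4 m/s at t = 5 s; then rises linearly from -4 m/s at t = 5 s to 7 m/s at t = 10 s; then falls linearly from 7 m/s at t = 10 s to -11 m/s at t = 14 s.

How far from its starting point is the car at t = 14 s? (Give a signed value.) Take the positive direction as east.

Displacement is the signed area under the v-t curve.
0–2 s: ½(-2 + 4)(2) = 2 m
2–5 s: ½(4 + -4)(3) = 0 m
5–10 s: ½(-4 + 7)(5) = 7.5 m
10–14 s: ½(7 + -11)(4) = -8 m
Net displacement = 1.5 m

1.5 m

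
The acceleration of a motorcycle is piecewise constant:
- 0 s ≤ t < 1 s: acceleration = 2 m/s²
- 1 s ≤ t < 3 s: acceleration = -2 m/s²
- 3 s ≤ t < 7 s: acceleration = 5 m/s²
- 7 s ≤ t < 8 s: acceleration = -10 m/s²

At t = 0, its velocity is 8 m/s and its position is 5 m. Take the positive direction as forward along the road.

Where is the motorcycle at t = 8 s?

115 m

On each constant-a segment, Δv = aΔt and Δx = v₀Δt + ½aΔt²; chain segment to segment.
0–1 s: v starts 8 m/s; Δx = 8·1 + ½·2·1² = 9 m; v ends 10 m/s.
1–3 s: v starts 10 m/s; Δx = 10·2 + ½·-2·2² = 16 m; v ends 6 m/s.
3–7 s: v starts 6 m/s; Δx = 6·4 + ½·5·4² = 64 m; v ends 26 m/s.
7–8 s: v starts 26 m/s; Δx = 26·1 + ½·-10·1² = 21 m; v ends 16 m/s.
x(8) = 5 + Σ Δx = 115 m.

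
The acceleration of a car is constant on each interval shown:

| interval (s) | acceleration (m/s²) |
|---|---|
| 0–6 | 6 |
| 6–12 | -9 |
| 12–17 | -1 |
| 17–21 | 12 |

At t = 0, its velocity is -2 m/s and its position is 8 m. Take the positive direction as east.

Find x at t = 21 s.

29.5 m

On each constant-a segment, Δv = aΔt and Δx = v₀Δt + ½aΔt²; chain segment to segment.
0–6 s: v starts -2 m/s; Δx = -2·6 + ½·6·6² = 96 m; v ends 34 m/s.
6–12 s: v starts 34 m/s; Δx = 34·6 + ½·-9·6² = 42 m; v ends -20 m/s.
12–17 s: v starts -20 m/s; Δx = -20·5 + ½·-1·5² = -112.5 m; v ends -25 m/s.
17–21 s: v starts -25 m/s; Δx = -25·4 + ½·12·4² = -4 m; v ends 23 m/s.
x(21) = 8 + Σ Δx = 29.5 m.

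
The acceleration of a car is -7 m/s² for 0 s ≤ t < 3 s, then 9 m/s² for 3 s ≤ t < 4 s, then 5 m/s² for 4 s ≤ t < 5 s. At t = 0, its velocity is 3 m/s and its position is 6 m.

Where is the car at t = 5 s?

-36.5 m

On each constant-a segment, Δv = aΔt and Δx = v₀Δt + ½aΔt²; chain segment to segment.
0–3 s: v starts 3 m/s; Δx = 3·3 + ½·-7·3² = -22.5 m; v ends -18 m/s.
3–4 s: v starts -18 m/s; Δx = -18·1 + ½·9·1² = -13.5 m; v ends -9 m/s.
4–5 s: v starts -9 m/s; Δx = -9·1 + ½·5·1² = -6.5 m; v ends -4 m/s.
x(5) = 6 + Σ Δx = -36.5 m.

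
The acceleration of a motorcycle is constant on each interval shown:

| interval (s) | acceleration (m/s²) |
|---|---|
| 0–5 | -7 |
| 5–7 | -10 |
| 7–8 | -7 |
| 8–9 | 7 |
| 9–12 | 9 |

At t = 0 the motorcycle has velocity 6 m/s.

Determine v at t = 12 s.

-22 m/s

Δv equals the area under the a-t graph; then v = v₀ + Δv.
0–5 s: -7 × 5 = -35 m/s
5–7 s: -10 × 2 = -20 m/s
7–8 s: -7 × 1 = -7 m/s
8–9 s: 7 × 1 = 7 m/s
9–12 s: 9 × 3 = 27 m/s
Δv = -28 m/s, so v(12) = 6 + (-28) = -22 m/s.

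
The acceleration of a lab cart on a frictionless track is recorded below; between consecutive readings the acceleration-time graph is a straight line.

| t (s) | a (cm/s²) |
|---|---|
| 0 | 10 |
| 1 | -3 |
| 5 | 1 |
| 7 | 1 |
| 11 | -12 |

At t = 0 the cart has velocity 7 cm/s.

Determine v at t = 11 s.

-13.5 cm/s

Δv equals the area under the a-t graph; then v = v₀ + Δv.
0–1 s: ½(10 + -3)(1) = 3.5 cm/s
1–5 s: ½(-3 + 1)(4) = -4 cm/s
5–7 s: 1 × 2 = 2 cm/s
7–11 s: ½(1 + -12)(4) = -22 cm/s
Δv = -20.5 cm/s, so v(11) = 7 + (-20.5) = -13.5 cm/s.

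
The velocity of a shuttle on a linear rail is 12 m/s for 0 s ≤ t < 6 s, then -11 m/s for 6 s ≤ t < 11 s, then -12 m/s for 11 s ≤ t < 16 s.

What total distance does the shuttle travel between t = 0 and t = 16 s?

Total distance travelled is ∫|v| dt — sum the magnitudes of each area piece.
0–6 s: |12| × 6 = 72 m
6–11 s: |-11| × 5 = 55 m
11–16 s: |-12| × 5 = 60 m
Total distance = 187 m

187 m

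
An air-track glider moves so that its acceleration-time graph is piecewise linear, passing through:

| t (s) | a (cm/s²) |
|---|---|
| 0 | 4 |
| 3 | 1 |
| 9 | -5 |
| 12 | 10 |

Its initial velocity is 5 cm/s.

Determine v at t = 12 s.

Δv equals the area under the a-t graph; then v = v₀ + Δv.
0–3 s: ½(4 + 1)(3) = 7.5 cm/s
3–9 s: ½(1 + -5)(6) = -12 cm/s
9–12 s: ½(-5 + 10)(3) = 7.5 cm/s
Δv = 3 cm/s, so v(12) = 5 + (3) = 8 cm/s.

8 cm/s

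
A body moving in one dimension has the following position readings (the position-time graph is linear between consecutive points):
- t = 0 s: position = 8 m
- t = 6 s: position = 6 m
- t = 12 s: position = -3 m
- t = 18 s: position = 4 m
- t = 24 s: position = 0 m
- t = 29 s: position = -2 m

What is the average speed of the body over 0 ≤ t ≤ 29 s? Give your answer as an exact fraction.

Average speed = (total path length)/(elapsed time); on a piecewise-linear x-t graph the path length is Σ|Δx|.
0–6 s: |Δx| = |6 − 8| = 2 m
6–12 s: |Δx| = |-3 − 6| = 9 m
12–18 s: |Δx| = |4 − -3| = 7 m
18–24 s: |Δx| = |0 − 4| = 4 m
24–29 s: |Δx| = |-2 − 0| = 2 m
Total path = 24 m; average speed = 24/29 = 24/29 m/s.

24/29 m/s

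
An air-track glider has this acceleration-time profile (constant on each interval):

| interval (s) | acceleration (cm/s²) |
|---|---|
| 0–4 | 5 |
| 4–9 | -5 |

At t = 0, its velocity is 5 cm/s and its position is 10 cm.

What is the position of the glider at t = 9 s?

On each constant-a segment, Δv = aΔt and Δx = v₀Δt + ½aΔt²; chain segment to segment.
0–4 s: v starts 5 cm/s; Δx = 5·4 + ½·5·4² = 60 cm; v ends 25 cm/s.
4–9 s: v starts 25 cm/s; Δx = 25·5 + ½·-5·5² = 62.5 cm; v ends 0 cm/s.
x(9) = 10 + Σ Δx = 132.5 cm.

132.5 cm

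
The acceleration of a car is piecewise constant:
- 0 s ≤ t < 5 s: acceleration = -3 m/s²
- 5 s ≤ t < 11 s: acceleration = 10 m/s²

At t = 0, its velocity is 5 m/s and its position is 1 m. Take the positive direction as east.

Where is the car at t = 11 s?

108.5 m

On each constant-a segment, Δv = aΔt and Δx = v₀Δt + ½aΔt²; chain segment to segment.
0–5 s: v starts 5 m/s; Δx = 5·5 + ½·-3·5² = -12.5 m; v ends -10 m/s.
5–11 s: v starts -10 m/s; Δx = -10·6 + ½·10·6² = 120 m; v ends 50 m/s.
x(11) = 1 + Σ Δx = 108.5 m.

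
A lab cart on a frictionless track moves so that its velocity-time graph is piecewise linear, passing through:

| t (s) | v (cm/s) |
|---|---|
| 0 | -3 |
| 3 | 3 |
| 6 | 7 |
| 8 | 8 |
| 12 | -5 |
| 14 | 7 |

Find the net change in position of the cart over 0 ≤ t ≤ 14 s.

Net displacement equals the area under the velocity-time graph (areas below the axis count negative).
0–3 s: ½(-3 + 3)(3) = 0 cm
3–6 s: ½(3 + 7)(3) = 15 cm
6–8 s: ½(7 + 8)(2) = 15 cm
8–12 s: ½(8 + -5)(4) = 6 cm
12–14 s: ½(-5 + 7)(2) = 2 cm
Net displacement = 38 cm

38 cm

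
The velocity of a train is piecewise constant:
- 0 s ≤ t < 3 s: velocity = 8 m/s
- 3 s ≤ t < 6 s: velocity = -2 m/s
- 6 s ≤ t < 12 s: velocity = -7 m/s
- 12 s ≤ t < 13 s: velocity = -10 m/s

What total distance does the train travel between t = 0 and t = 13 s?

Distance (not displacement) is the total path length: add the absolute areas under v-t.
0–3 s: |8| × 3 = 24 m
3–6 s: |-2| × 3 = 6 m
6–12 s: |-7| × 6 = 42 m
12–13 s: |-10| × 1 = 10 m
Total distance = 82 m

82 m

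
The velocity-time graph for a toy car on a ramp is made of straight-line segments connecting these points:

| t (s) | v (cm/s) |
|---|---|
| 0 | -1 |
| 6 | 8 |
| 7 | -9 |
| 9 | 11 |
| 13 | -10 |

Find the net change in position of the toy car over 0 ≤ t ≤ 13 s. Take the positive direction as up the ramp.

Displacement is the signed area under the v-t curve.
0–6 s: ½(-1 + 8)(6) = 21 cm
6–7 s: ½(8 + -9)(1) = -0.5 cm
7–9 s: ½(-9 + 11)(2) = 2 cm
9–13 s: ½(11 + -10)(4) = 2 cm
Net displacement = 24.5 cm

24.5 cm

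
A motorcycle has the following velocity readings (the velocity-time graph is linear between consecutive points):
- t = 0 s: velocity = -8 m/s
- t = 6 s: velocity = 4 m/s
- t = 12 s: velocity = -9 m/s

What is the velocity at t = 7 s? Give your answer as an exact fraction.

On 6–12 s the graph is linear from 4 to -9 m/s: v(7) = 4 + (-9 − 4)·(7 − 6)/(12 − 6) = 11/6 m/s.

11/6 m/s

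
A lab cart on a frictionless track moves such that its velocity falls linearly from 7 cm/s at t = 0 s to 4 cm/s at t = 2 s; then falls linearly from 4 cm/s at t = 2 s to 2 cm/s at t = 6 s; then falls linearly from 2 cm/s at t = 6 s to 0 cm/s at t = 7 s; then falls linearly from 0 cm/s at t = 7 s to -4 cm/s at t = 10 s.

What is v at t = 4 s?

3 cm/s

On 2–6 s the graph is linear from 4 to 2 cm/s: v(4) = 4 + (2 − 4)·(4 − 2)/(6 − 2) = 3 cm/s.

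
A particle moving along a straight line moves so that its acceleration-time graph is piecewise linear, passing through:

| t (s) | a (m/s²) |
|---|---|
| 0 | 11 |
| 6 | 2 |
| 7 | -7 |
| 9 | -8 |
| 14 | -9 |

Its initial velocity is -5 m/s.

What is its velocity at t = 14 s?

Δv equals the area under the a-t graph; then v = v₀ + Δv.
0–6 s: ½(11 + 2)(6) = 39 m/s
6–7 s: ½(2 + -7)(1) = -2.5 m/s
7–9 s: ½(-7 + -8)(2) = -15 m/s
9–14 s: ½(-8 + -9)(5) = -42.5 m/s
Δv = -21 m/s, so v(14) = -5 + (-21) = -26 m/s.

-26 m/s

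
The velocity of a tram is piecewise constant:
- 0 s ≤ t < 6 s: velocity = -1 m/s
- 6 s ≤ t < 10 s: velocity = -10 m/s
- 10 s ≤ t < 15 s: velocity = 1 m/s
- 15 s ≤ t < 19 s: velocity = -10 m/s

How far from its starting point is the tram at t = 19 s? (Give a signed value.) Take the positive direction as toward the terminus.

-81 m

Net displacement equals the area under the velocity-time graph (areas below the axis count negative).
0–6 s: -1 × 6 = -6 m
6–10 s: -10 × 4 = -40 m
10–15 s: 1 × 5 = 5 m
15–19 s: -10 × 4 = -40 m
Net displacement = -81 m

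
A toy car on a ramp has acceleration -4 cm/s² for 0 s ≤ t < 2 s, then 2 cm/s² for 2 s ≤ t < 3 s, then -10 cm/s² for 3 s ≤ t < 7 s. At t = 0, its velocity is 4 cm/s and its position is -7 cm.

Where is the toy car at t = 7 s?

On each constant-a segment, Δv = aΔt and Δx = v₀Δt + ½aΔt²; chain segment to segment.
0–2 s: v starts 4 cm/s; Δx = 4·2 + ½·-4·2² = 0 cm; v ends -4 cm/s.
2–3 s: v starts -4 cm/s; Δx = -4·1 + ½·2·1² = -3 cm; v ends -2 cm/s.
3–7 s: v starts -2 cm/s; Δx = -2·4 + ½·-10·4² = -88 cm; v ends -42 cm/s.
x(7) = -7 + Σ Δx = -98 cm.

-98 cm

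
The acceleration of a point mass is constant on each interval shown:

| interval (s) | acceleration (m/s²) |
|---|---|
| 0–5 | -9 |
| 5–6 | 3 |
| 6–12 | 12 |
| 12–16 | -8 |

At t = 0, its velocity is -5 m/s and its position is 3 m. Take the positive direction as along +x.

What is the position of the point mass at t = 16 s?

-213 m

On each constant-a segment, Δv = aΔt and Δx = v₀Δt + ½aΔt²; chain segment to segment.
0–5 s: v starts -5 m/s; Δx = -5·5 + ½·-9·5² = -137.5 m; v ends -50 m/s.
5–6 s: v starts -50 m/s; Δx = -50·1 + ½·3·1² = -48.5 m; v ends -47 m/s.
6–12 s: v starts -47 m/s; Δx = -47·6 + ½·12·6² = -66 m; v ends 25 m/s.
12–16 s: v starts 25 m/s; Δx = 25·4 + ½·-8·4² = 36 m; v ends -7 m/s.
x(16) = 3 + Σ Δx = -213 m.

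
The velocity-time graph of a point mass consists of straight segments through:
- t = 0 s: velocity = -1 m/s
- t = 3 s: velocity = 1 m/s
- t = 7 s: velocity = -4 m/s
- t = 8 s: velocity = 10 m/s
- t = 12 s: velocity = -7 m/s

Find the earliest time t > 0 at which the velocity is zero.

v changes sign on 0–3 s (from -1 to 1); the graph is linear there, so v = 0 at t = 0 + (1)·(3 − 0)/(1 − -1) = 1.5 s.

t = 1.5 s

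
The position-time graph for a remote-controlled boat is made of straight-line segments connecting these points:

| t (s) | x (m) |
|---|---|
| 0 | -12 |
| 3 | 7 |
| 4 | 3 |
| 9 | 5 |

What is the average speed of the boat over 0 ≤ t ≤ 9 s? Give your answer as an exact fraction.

25/9 m/s

Average speed = (total path length)/(elapsed time); on a piecewise-linear x-t graph the path length is Σ|Δx|.
0–3 s: |Δx| = |7 − -12| = 19 m
3–4 s: |Δx| = |3 − 7| = 4 m
4–9 s: |Δx| = |5 − 3| = 2 m
Total path = 25 m; average speed = 25/9 = 25/9 m/s.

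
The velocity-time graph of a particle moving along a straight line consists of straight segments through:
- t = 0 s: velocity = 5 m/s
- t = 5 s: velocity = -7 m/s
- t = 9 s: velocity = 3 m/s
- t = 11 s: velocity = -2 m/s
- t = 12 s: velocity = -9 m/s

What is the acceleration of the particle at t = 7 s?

Acceleration is the slope of the v-t graph on 5–9 s: (3 − -7)/(9 − 5) = 2.5 m/s².

2.5 m/s²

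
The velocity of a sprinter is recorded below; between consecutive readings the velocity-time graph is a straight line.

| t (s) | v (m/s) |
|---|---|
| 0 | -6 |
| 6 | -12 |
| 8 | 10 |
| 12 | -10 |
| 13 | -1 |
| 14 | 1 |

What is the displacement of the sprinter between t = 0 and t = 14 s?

-61.5 m

Net displacement equals the area under the velocity-time graph (areas below the axis count negative).
0–6 s: ½(-6 + -12)(6) = -54 m
6–8 s: ½(-12 + 10)(2) = -2 m
8–12 s: ½(10 + -10)(4) = 0 m
12–13 s: ½(-10 + -1)(1) = -5.5 m
13–14 s: ½(-1 + 1)(1) = 0 m
Net displacement = -61.5 m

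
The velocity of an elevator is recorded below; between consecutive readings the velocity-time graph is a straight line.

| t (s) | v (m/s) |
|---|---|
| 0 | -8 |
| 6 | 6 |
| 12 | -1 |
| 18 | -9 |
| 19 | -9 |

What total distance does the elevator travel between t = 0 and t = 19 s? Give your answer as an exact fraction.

534/7 m

Total distance travelled is ∫|v| dt — sum the magnitudes of each area piece.
0–6 s: v = 0 at t = 24/7 s; triangle areas 96/7 + 54/7 = 150/7 m
6–12 s: v = 0 at t = 78/7 s; triangle areas 108/7 + 3/7 = 111/7 m
12–18 s: |½(-1 + -9)(6)| = 30 m
18–19 s: |-9| × 1 = 9 m
Total distance = 534/7 m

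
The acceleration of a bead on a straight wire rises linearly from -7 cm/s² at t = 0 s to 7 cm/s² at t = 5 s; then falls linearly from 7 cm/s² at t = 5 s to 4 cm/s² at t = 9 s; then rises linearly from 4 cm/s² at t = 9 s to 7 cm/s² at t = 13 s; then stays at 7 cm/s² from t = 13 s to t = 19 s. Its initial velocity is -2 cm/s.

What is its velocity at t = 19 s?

Δv equals the area under the a-t graph; then v = v₀ + Δv.
0–5 s: ½(-7 + 7)(5) = 0 cm/s
5–9 s: ½(7 + 4)(4) = 22 cm/s
9–13 s: ½(4 + 7)(4) = 22 cm/s
13–19 s: 7 × 6 = 42 cm/s
Δv = 86 cm/s, so v(19) = -2 + (86) = 84 cm/s.

84 cm/s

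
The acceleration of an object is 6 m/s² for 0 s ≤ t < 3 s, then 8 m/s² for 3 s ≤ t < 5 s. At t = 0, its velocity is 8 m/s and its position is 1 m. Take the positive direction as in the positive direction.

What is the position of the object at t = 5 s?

120 m

On each constant-a segment, Δv = aΔt and Δx = v₀Δt + ½aΔt²; chain segment to segment.
0–3 s: v starts 8 m/s; Δx = 8·3 + ½·6·3² = 51 m; v ends 26 m/s.
3–5 s: v starts 26 m/s; Δx = 26·2 + ½·8·2² = 68 m; v ends 42 m/s.
x(5) = 1 + Σ Δx = 120 m.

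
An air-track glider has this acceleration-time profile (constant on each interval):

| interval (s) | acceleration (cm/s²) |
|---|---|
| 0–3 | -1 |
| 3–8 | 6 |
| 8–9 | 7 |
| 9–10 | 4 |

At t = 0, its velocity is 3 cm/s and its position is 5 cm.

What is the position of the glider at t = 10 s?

On each constant-a segment, Δv = aΔt and Δx = v₀Δt + ½aΔt²; chain segment to segment.
0–3 s: v starts 3 cm/s; Δx = 3·3 + ½·-1·3² = 4.5 cm; v ends 0 cm/s.
3–8 s: v starts 0 cm/s; Δx = 0·5 + ½·6·5² = 75 cm; v ends 30 cm/s.
8–9 s: v starts 30 cm/s; Δx = 30·1 + ½·7·1² = 33.5 cm; v ends 37 cm/s.
9–10 s: v starts 37 cm/s; Δx = 37·1 + ½·4·1² = 39 cm; v ends 41 cm/s.
x(10) = 5 + Σ Δx = 157 cm.

157 cm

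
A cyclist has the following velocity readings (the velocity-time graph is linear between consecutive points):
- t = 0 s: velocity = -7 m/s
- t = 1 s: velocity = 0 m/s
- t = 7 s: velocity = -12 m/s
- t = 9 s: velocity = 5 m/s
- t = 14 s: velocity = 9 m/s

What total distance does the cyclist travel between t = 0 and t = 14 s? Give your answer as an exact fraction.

2871/34 m

Total distance travelled is ∫|v| dt — sum the magnitudes of each area piece.
0–1 s: |½(-7 + 0)(1)| = 3.5 m
1–7 s: |½(0 + -12)(6)| = 36 m
7–9 s: v = 0 at t = 143/17 s; triangle areas 144/17 + 25/17 = 169/17 m
9–14 s: |½(5 + 9)(5)| = 35 m
Total distance = 2871/34 m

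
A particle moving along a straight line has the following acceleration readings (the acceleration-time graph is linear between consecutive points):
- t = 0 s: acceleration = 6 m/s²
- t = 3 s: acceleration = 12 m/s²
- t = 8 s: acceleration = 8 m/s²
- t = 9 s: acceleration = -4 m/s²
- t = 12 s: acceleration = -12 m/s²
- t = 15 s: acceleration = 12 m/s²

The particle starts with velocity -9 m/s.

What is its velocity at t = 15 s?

46 m/s

Δv equals the area under the a-t graph; then v = v₀ + Δv.
0–3 s: ½(6 + 12)(3) = 27 m/s
3–8 s: ½(12 + 8)(5) = 50 m/s
8–9 s: ½(8 + -4)(1) = 2 m/s
9–12 s: ½(-4 + -12)(3) = -24 m/s
12–15 s: ½(-12 + 12)(3) = 0 m/s
Δv = 55 m/s, so v(15) = -9 + (55) = 46 m/s.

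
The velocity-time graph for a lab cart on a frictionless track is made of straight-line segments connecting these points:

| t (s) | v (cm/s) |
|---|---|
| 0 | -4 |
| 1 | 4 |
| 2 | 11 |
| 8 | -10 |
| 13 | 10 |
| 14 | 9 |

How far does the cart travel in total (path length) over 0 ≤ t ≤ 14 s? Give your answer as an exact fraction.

529/7 cm

Distance (not displacement) is the total path length: add the absolute areas under v-t.
0–1 s: v = 0 at t = 0.5 s; triangle areas 1 + 1 = 2 cm
1–2 s: |½(4 + 11)(1)| = 7.5 cm
2–8 s: v = 0 at t = 36/7 s; triangle areas 121/7 + 100/7 = 221/7 cm
8–13 s: v = 0 at t = 10.5 s; triangle areas 12.5 + 12.5 = 25 cm
13–14 s: |½(10 + 9)(1)| = 9.5 cm
Total distance = 529/7 cm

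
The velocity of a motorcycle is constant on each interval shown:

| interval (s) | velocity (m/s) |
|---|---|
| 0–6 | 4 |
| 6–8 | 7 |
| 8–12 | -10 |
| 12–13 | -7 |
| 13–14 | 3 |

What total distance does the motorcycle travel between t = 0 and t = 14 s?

Total distance travelled is ∫|v| dt — sum the magnitudes of each area piece.
0–6 s: |4| × 6 = 24 m
6–8 s: |7| × 2 = 14 m
8–12 s: |-10| × 4 = 40 m
12–13 s: |-7| × 1 = 7 m
13–14 s: |3| × 1 = 3 m
Total distance = 88 m

88 m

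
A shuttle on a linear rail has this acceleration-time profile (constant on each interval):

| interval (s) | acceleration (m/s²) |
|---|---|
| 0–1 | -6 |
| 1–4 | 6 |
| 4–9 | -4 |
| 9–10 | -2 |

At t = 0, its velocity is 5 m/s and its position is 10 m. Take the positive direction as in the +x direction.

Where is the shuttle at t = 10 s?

On each constant-a segment, Δv = aΔt and Δx = v₀Δt + ½aΔt²; chain segment to segment.
0–1 s: v starts 5 m/s; Δx = 5·1 + ½·-6·1² = 2 m; v ends -1 m/s.
1–4 s: v starts -1 m/s; Δx = -1·3 + ½·6·3² = 24 m; v ends 17 m/s.
4–9 s: v starts 17 m/s; Δx = 17·5 + ½·-4·5² = 35 m; v ends -3 m/s.
9–10 s: v starts -3 m/s; Δx = -3·1 + ½·-2·1² = -4 m; v ends -5 m/s.
x(10) = 10 + Σ Δx = 67 m.

67 m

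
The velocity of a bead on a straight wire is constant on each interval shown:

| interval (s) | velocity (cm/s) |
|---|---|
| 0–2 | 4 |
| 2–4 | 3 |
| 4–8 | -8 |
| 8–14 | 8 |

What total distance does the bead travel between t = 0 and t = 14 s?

94 cm

Distance (not displacement) is the total path length: add the absolute areas under v-t.
0–2 s: |4| × 2 = 8 cm
2–4 s: |3| × 2 = 6 cm
4–8 s: |-8| × 4 = 32 cm
8–14 s: |8| × 6 = 48 cm
Total distance = 94 cm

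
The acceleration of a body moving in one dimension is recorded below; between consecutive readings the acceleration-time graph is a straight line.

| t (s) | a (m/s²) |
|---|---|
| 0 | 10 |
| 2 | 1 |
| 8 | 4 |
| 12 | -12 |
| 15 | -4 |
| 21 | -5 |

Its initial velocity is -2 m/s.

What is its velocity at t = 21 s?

Δv equals the area under the a-t graph; then v = v₀ + Δv.
0–2 s: ½(10 + 1)(2) = 11 m/s
2–8 s: ½(1 + 4)(6) = 15 m/s
8–12 s: ½(4 + -12)(4) = -16 m/s
12–15 s: ½(-12 + -4)(3) = -24 m/s
15–21 s: ½(-4 + -5)(6) = -27 m/s
Δv = -41 m/s, so v(21) = -2 + (-41) = -43 m/s.

-43 m/s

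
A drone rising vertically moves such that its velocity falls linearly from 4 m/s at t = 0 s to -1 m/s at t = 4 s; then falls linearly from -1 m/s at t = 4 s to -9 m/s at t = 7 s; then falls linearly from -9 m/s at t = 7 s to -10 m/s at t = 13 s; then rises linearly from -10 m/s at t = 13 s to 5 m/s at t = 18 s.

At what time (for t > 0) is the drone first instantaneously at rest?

v changes sign on 0–4 s (from 4 to -1); the graph is linear there, so v = 0 at t = 0 + (-4)·(4 − 0)/(-1 − 4) = 3.2 s.

t = 3.2 s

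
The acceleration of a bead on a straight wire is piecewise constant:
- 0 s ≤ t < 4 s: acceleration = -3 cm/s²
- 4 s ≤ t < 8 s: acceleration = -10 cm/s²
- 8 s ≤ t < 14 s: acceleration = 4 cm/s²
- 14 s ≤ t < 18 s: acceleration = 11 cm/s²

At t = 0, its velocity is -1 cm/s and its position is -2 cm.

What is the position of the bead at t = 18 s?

On each constant-a segment, Δv = aΔt and Δx = v₀Δt + ½aΔt²; chain segment to segment.
0–4 s: v starts -1 cm/s; Δx = -1·4 + ½·-3·4² = -28 cm; v ends -13 cm/s.
4–8 s: v starts -13 cm/s; Δx = -13·4 + ½·-10·4² = -132 cm; v ends -53 cm/s.
8–14 s: v starts -53 cm/s; Δx = -53·6 + ½·4·6² = -246 cm; v ends -29 cm/s.
14–18 s: v starts -29 cm/s; Δx = -29·4 + ½·11·4² = -28 cm; v ends 15 cm/s.
x(18) = -2 + Σ Δx = -436 cm.

-436 cm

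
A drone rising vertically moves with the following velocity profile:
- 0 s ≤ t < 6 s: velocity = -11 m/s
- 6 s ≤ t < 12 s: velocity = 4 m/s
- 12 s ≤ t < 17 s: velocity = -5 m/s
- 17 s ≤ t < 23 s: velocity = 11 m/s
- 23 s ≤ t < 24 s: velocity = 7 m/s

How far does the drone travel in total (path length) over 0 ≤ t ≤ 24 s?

188 m

Total distance travelled is ∫|v| dt — sum the magnitudes of each area piece.
0–6 s: |-11| × 6 = 66 m
6–12 s: |4| × 6 = 24 m
12–17 s: |-5| × 5 = 25 m
17–23 s: |11| × 6 = 66 m
23–24 s: |7| × 1 = 7 m
Total distance = 188 m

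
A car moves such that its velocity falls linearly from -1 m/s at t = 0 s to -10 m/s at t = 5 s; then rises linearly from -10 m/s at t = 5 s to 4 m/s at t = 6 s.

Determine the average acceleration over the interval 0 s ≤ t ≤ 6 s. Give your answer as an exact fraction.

Average acceleration = Δv/Δt = (4 − -1)/(6 − 0) = 5/6 m/s².

5/6 m/s²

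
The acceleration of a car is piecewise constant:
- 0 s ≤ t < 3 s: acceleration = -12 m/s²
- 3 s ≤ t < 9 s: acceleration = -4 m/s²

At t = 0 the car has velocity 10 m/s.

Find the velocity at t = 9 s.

-50 m/s

Δv equals the area under the a-t graph; then v = v₀ + Δv.
0–3 s: -12 × 3 = -36 m/s
3–9 s: -4 × 6 = -24 m/s
Δv = -60 m/s, so v(9) = 10 + (-60) = -50 m/s.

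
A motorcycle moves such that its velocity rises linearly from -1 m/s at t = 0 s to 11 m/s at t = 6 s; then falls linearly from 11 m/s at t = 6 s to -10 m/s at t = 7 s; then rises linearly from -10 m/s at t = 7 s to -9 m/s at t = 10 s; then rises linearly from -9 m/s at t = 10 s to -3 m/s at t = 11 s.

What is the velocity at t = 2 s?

3 m/s

On 0–6 s the graph is linear from -1 to 11 m/s: v(2) = -1 + (11 − -1)·(2 − 0)/(6 − 0) = 3 m/s.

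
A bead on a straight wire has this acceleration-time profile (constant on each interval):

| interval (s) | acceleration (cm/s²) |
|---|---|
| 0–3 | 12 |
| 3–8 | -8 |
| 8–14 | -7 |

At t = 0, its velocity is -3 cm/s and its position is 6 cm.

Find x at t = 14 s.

On each constant-a segment, Δv = aΔt and Δx = v₀Δt + ½aΔt²; chain segment to segment.
0–3 s: v starts -3 cm/s; Δx = -3·3 + ½·12·3² = 45 cm; v ends 33 cm/s.
3–8 s: v starts 33 cm/s; Δx = 33·5 + ½·-8·5² = 65 cm; v ends -7 cm/s.
8–14 s: v starts -7 cm/s; Δx = -7·6 + ½·-7·6² = -168 cm; v ends -49 cm/s.
x(14) = 6 + Σ Δx = -52 cm.

-52 cm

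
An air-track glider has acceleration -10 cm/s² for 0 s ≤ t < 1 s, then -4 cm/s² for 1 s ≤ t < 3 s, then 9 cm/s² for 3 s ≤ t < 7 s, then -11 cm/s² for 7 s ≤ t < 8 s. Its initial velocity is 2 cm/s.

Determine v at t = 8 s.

9 cm/s

Δv equals the area under the a-t graph; then v = v₀ + Δv.
0–1 s: -10 × 1 = -10 cm/s
1–3 s: -4 × 2 = -8 cm/s
3–7 s: 9 × 4 = 36 cm/s
7–8 s: -11 × 1 = -11 cm/s
Δv = 7 cm/s, so v(8) = 2 + (7) = 9 cm/s.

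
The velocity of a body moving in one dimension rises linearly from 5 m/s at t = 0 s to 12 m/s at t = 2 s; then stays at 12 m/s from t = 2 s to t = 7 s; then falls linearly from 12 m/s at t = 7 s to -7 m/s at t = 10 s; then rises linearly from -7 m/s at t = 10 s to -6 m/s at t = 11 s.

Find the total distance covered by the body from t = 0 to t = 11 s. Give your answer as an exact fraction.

Total distance travelled is ∫|v| dt — sum the magnitudes of each area piece.
0–2 s: |½(5 + 12)(2)| = 17 m
2–7 s: |12| × 5 = 60 m
7–10 s: v = 0 at t = 169/19 s; triangle areas 216/19 + 147/38 = 579/38 m
10–11 s: |½(-7 + -6)(1)| = 6.5 m
Total distance = 1876/19 m

1876/19 m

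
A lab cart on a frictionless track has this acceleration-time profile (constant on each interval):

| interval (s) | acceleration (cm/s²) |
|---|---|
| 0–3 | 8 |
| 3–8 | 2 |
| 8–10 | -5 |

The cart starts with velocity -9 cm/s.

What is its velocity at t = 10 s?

Δv equals the area under the a-t graph; then v = v₀ + Δv.
0–3 s: 8 × 3 = 24 cm/s
3–8 s: 2 × 5 = 10 cm/s
8–10 s: -5 × 2 = -10 cm/s
Δv = 24 cm/s, so v(10) = -9 + (24) = 15 cm/s.

15 cm/s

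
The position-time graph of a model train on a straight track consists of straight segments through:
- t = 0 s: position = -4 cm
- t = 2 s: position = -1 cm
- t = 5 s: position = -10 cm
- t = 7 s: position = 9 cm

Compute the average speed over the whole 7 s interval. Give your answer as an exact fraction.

Average speed = (total path length)/(elapsed time); on a piecewise-linear x-t graph the path length is Σ|Δx|.
0–2 s: |Δx| = |-1 − -4| = 3 cm
2–5 s: |Δx| = |-10 − -1| = 9 cm
5–7 s: |Δx| = |9 − -10| = 19 cm
Total path = 31 cm; average speed = 31/7 = 31/7 cm/s.

31/7 cm/s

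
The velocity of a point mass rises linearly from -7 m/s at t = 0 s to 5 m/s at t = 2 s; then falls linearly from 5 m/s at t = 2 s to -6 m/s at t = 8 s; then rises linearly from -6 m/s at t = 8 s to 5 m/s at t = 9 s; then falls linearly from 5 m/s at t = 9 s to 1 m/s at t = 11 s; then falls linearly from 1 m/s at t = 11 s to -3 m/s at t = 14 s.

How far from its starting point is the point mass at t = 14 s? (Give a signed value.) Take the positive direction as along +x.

-2.5 m

Displacement is the signed area under the v-t curve.
0–2 s: ½(-7 + 5)(2) = -2 m
2–8 s: ½(5 + -6)(6) = -3 m
8–9 s: ½(-6 + 5)(1) = -0.5 m
9–11 s: ½(5 + 1)(2) = 6 m
11–14 s: ½(1 + -3)(3) = -3 m
Net displacement = -2.5 m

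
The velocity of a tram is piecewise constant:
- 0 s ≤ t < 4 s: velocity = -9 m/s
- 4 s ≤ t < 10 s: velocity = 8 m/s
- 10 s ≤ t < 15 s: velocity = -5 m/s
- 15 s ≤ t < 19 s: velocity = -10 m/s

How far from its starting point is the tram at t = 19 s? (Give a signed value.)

Displacement is the signed area under the v-t curve.
0–4 s: -9 × 4 = -36 m
4–10 s: 8 × 6 = 48 m
10–15 s: -5 × 5 = -25 m
15–19 s: -10 × 4 = -40 m
Net displacement = -53 m

-53 m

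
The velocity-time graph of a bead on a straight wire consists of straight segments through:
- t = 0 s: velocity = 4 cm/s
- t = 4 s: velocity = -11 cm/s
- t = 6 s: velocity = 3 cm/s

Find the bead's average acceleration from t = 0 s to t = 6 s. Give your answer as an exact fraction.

-1/6 cm/s²

Average acceleration = Δv/Δt = (3 − 4)/(6 − 0) = -1/6 cm/s².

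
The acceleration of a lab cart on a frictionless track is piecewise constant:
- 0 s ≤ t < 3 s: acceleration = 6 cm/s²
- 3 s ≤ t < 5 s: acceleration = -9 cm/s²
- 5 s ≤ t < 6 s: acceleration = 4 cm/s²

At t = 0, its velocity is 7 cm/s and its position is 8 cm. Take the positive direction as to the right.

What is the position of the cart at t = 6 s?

On each constant-a segment, Δv = aΔt and Δx = v₀Δt + ½aΔt²; chain segment to segment.
0–3 s: v starts 7 cm/s; Δx = 7·3 + ½·6·3² = 48 cm; v ends 25 cm/s.
3–5 s: v starts 25 cm/s; Δx = 25·2 + ½·-9·2² = 32 cm; v ends 7 cm/s.
5–6 s: v starts 7 cm/s; Δx = 7·1 + ½·4·1² = 9 cm; v ends 11 cm/s.
x(6) = 8 + Σ Δx = 97 cm.

97 cm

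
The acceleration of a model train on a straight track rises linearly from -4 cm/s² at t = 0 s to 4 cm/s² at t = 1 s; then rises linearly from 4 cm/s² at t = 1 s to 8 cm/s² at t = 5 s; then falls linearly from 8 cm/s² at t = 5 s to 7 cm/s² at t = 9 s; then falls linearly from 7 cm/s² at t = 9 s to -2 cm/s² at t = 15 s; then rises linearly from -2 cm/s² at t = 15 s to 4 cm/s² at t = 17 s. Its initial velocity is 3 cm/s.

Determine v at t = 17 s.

Δv equals the area under the a-t graph; then v = v₀ + Δv.
0–1 s: ½(-4 + 4)(1) = 0 cm/s
1–5 s: ½(4 + 8)(4) = 24 cm/s
5–9 s: ½(8 + 7)(4) = 30 cm/s
9–15 s: ½(7 + -2)(6) = 15 cm/s
15–17 s: ½(-2 + 4)(2) = 2 cm/s
Δv = 71 cm/s, so v(17) = 3 + (71) = 74 cm/s.

74 cm/s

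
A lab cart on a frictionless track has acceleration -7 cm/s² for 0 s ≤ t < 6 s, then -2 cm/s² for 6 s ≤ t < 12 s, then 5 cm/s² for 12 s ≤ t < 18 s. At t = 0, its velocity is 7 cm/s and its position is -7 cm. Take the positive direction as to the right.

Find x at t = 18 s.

On each constant-a segment, Δv = aΔt and Δx = v₀Δt + ½aΔt²; chain segment to segment.
0–6 s: v starts 7 cm/s; Δx = 7·6 + ½·-7·6² = -84 cm; v ends -35 cm/s.
6–12 s: v starts -35 cm/s; Δx = -35·6 + ½·-2·6² = -246 cm; v ends -47 cm/s.
12–18 s: v starts -47 cm/s; Δx = -47·6 + ½·5·6² = -192 cm; v ends -17 cm/s.
x(18) = -7 + Σ Δx = -529 cm.

-529 cm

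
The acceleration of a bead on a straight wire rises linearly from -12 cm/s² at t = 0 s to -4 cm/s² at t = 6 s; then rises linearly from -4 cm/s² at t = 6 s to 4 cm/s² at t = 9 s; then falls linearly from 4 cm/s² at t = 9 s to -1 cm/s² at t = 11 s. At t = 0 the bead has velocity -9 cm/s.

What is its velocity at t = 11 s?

-54 cm/s

Δv equals the area under the a-t graph; then v = v₀ + Δv.
0–6 s: ½(-12 + -4)(6) = -48 cm/s
6–9 s: ½(-4 + 4)(3) = 0 cm/s
9–11 s: ½(4 + -1)(2) = 3 cm/s
Δv = -45 cm/s, so v(11) = -9 + (-45) = -54 cm/s.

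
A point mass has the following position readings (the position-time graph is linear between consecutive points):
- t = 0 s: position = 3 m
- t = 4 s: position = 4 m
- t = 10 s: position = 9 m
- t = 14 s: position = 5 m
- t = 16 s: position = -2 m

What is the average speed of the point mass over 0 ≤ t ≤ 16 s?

Average speed = (total path length)/(elapsed time); on a piecewise-linear x-t graph the path length is Σ|Δx|.
0–4 s: |Δx| = |4 − 3| = 1 m
4–10 s: |Δx| = |9 − 4| = 5 m
10–14 s: |Δx| = |5 − 9| = 4 m
14–16 s: |Δx| = |-2 − 5| = 7 m
Total path = 17 m; average speed = 17/16 = 1.0625 m/s.

1.0625 m/s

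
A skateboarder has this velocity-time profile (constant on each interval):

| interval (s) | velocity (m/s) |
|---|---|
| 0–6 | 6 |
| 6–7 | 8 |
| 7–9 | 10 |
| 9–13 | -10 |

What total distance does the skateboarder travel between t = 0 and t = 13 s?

Distance (not displacement) is the total path length: add the absolute areas under v-t.
0–6 s: |6| × 6 = 36 m
6–7 s: |8| × 1 = 8 m
7–9 s: |10| × 2 = 20 m
9–13 s: |-10| × 4 = 40 m
Total distance = 104 m

104 m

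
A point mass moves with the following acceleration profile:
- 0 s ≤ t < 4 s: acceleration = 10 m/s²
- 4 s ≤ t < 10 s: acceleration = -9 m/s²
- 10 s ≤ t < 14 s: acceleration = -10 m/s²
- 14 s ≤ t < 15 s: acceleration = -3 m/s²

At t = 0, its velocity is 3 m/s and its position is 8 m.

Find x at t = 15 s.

On each constant-a segment, Δv = aΔt and Δx = v₀Δt + ½aΔt²; chain segment to segment.
0–4 s: v starts 3 m/s; Δx = 3·4 + ½·10·4² = 92 m; v ends 43 m/s.
4–10 s: v starts 43 m/s; Δx = 43·6 + ½·-9·6² = 96 m; v ends -11 m/s.
10–14 s: v starts -11 m/s; Δx = -11·4 + ½·-10·4² = -124 m; v ends -51 m/s.
14–15 s: v starts -51 m/s; Δx = -51·1 + ½·-3·1² = -52.5 m; v ends -54 m/s.
x(15) = 8 + Σ Δx = 19.5 m.

19.5 m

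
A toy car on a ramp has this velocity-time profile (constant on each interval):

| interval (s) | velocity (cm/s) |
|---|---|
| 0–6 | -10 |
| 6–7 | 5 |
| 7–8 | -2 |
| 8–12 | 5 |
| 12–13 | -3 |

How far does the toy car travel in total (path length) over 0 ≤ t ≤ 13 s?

90 cm

Total distance travelled is ∫|v| dt — sum the magnitudes of each area piece.
0–6 s: |-10| × 6 = 60 cm
6–7 s: |5| × 1 = 5 cm
7–8 s: |-2| × 1 = 2 cm
8–12 s: |5| × 4 = 20 cm
12–13 s: |-3| × 1 = 3 cm
Total distance = 90 cm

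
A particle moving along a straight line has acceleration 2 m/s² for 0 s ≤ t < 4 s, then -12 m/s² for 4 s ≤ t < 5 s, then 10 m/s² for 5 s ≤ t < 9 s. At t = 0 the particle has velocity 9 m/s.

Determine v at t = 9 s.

45 m/s

Δv equals the area under the a-t graph; then v = v₀ + Δv.
0–4 s: 2 × 4 = 8 m/s
4–5 s: -12 × 1 = -12 m/s
5–9 s: 10 × 4 = 40 m/s
Δv = 36 m/s, so v(9) = 9 + (36) = 45 m/s.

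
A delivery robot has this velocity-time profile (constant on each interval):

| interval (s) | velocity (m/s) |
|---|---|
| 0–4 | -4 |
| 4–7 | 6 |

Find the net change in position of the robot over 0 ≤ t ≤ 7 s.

Displacement is the signed area under the v-t curve.
0–4 s: -4 × 4 = -16 m
4–7 s: 6 × 3 = 18 m
Net displacement = 2 m

2 m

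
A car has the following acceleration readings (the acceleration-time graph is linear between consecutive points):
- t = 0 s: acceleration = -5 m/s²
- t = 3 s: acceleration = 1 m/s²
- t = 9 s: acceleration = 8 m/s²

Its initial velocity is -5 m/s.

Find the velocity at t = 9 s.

16 m/s

Δv equals the area under the a-t graph; then v = v₀ + Δv.
0–3 s: ½(-5 + 1)(3) = -6 m/s
3–9 s: ½(1 + 8)(6) = 27 m/s
Δv = 21 m/s, so v(9) = -5 + (21) = 16 m/s.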